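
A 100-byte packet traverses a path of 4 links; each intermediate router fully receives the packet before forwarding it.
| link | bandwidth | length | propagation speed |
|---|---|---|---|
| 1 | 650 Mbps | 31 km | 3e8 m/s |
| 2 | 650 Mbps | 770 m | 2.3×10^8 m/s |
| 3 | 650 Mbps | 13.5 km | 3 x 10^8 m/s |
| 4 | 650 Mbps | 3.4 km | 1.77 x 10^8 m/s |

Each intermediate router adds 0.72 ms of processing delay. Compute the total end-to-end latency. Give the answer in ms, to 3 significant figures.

L = 100 × 8 = 800 bits.
Transmission delay per hop = L/R = 800/650000000 = 0.00123077 ms; 4 hops → 0.00492308 ms.
Propagation delays (d/s per hop): 0.103333, 0.00334783, 0.045, 0.019209 ms; sum = 0.17089 ms.
Processing at 3 router(s): 3 × 0.72 ms = 2.16 ms.
End-to-end = 2.34 ms.

2.34 ms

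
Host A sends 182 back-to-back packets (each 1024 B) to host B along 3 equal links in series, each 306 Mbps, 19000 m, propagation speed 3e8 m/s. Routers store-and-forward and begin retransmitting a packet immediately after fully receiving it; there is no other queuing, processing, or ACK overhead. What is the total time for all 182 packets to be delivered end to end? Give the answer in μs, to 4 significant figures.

Per-hop transmission t_tx = L/R = 8192/306000000 = 26.7712 μs.
Per-hop propagation t_prop = 19000/300000000 = 63.3333 μs.
Pipeline fill: first packet needs 3·t_tx to clear all hops; remaining 181 packets each add one t_tx.
Total = (3+182-1)·t_tx + 3·t_prop = 184·26.7712 + 3·63.3333 = 5116 μs.

5116 μs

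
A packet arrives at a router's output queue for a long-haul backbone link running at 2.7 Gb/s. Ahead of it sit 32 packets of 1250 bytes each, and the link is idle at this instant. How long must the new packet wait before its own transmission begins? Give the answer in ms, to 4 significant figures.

0.1185 ms

Each queued packet: L/R = 10000/2700000000 = 0.0037037 ms.
32 queued → 0.118519 ms.
Queuing delay = 0.1185 ms.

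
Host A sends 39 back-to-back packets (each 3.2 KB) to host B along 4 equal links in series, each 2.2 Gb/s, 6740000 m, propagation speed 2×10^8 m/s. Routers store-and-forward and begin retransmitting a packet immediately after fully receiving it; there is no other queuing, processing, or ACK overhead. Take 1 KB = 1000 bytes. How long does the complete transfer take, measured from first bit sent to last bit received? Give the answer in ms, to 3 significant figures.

135 ms

Per-hop transmission t_tx = L/R = 25600/2200000000 = 0.0116364 ms.
Per-hop propagation t_prop = 6740000/200000000 = 33.7 ms.
Pipeline fill: first packet needs 4·t_tx to clear all hops; remaining 38 packets each add one t_tx.
Total = (4+39-1)·t_tx + 4·t_prop = 42·0.0116364 + 4·33.7 = 135 ms.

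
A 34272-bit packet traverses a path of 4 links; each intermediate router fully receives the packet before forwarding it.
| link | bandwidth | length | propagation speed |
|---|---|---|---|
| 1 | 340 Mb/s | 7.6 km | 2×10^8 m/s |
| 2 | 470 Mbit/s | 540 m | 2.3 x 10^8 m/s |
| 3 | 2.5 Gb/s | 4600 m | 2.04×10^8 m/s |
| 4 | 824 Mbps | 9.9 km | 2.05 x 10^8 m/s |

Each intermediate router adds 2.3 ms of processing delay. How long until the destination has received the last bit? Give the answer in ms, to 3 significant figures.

7.24 ms

Transmission delays (L/R per hop): 0.1008, 0.0729191, 0.0137088, 0.0415922 ms; sum = 0.22902 ms.
Propagation delays (d/s per hop): 0.038, 0.00234783, 0.022549, 0.0482927 ms; sum = 0.11119 ms.
Processing at 3 router(s): 3 × 2.3 ms = 6.9 ms.
End-to-end = 7.24 ms.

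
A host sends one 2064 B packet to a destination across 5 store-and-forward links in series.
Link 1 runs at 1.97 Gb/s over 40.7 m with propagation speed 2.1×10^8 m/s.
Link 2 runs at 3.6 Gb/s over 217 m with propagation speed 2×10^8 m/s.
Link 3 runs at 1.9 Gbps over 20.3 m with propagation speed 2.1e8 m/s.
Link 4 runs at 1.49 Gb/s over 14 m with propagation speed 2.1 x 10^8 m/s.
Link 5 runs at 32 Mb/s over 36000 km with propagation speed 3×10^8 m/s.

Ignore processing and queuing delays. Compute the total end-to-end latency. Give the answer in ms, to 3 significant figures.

L = 2064 × 8 = 16512 bits.
Transmission delays (L/R per hop): 0.00838173, 0.00458667, 0.00869053, 0.0110819, 0.516 ms; sum = 0.548741 ms.
Propagation delays (d/s per hop): 0.00019381, 0.001085, 9.66667e-05, 6.66667e-05, 120 ms; sum = 120.001 ms.
End-to-end = 121 ms.

121 ms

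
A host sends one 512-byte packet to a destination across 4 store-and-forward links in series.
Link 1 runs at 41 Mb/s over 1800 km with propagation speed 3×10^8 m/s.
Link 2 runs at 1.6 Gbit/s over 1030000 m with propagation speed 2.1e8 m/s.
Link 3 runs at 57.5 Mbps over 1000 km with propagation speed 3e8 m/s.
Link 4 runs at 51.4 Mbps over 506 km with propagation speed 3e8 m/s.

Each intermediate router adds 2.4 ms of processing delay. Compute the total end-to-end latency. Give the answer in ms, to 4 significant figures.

23.38 ms

L = 512 × 8 = 4096 bits.
Transmission delays (L/R per hop): 0.0999024, 0.00256, 0.0712348, 0.0796887 ms; sum = 0.253386 ms.
Propagation delays (d/s per hop): 6, 4.90476, 3.33333, 1.68667 ms; sum = 15.9248 ms.
Processing at 3 router(s): 3 × 2.4 ms = 7.2 ms.
End-to-end = 23.38 ms.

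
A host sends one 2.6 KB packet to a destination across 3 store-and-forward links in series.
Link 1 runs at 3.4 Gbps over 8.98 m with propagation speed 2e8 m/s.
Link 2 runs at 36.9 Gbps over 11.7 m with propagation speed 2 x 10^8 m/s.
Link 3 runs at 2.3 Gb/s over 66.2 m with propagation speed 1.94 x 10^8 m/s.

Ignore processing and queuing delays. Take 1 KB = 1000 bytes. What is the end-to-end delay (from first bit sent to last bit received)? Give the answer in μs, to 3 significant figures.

L = 20800 bits.
Transmission delays (L/R per hop): 6.11765, 0.563686, 9.04348 μs; sum = 15.7248 μs.
Propagation delays (d/s per hop): 0.0449, 0.0585, 0.341237 μs; sum = 0.444637 μs.
End-to-end = 16.2 μs.

16.2 μs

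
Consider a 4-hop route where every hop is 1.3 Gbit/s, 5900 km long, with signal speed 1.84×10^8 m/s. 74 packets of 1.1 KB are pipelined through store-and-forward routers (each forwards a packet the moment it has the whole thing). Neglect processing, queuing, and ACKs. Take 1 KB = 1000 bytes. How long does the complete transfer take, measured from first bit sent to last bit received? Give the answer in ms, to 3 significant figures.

129 ms

Per-hop transmission t_tx = L/R = 8800/1300000000 = 0.00676923 ms.
Per-hop propagation t_prop = 5900000/184000000 = 32.0652 ms.
Pipeline fill: first packet needs 4·t_tx to clear all hops; remaining 73 packets each add one t_tx.
Total = (4+74-1)·t_tx + 4·t_prop = 77·0.00676923 + 4·32.0652 = 129 ms.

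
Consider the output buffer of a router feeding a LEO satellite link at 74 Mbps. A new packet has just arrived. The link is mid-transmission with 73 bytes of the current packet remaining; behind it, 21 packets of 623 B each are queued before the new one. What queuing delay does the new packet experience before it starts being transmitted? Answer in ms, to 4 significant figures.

Each queued packet: L/R = 4984/74000000 = 0.0673514 ms.
21 queued → 1.41438 ms.
Plus remaining 584 bits of current packet: 0.00789189 ms.
Queuing delay = 1.422 ms.

1.422 ms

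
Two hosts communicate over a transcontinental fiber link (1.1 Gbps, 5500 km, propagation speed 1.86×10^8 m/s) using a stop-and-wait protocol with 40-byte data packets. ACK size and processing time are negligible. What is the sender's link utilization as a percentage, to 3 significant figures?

t_tx = L/R = 320/1100000000 = 2.90909e-07 s.
t_prop = 5500000/186000000 = 0.0295699 s; RTT = 0.0591398 s.
Cycle = t_tx + RTT = 0.0591401 s.
Utilization = t_tx / cycle = 2.90909e-07/0.0591401 = 0.000492 %.

0.000492 %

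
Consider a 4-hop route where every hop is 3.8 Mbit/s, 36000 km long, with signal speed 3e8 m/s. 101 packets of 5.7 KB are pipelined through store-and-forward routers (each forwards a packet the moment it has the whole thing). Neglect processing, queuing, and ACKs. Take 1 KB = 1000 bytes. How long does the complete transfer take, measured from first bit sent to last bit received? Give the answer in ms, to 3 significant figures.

Per-hop transmission t_tx = L/R = 45600/3800000 = 12 ms.
Per-hop propagation t_prop = 36000000/300000000 = 120 ms.
Pipeline fill: first packet needs 4·t_tx to clear all hops; remaining 100 packets each add one t_tx.
Total = (4+101-1)·t_tx + 4·t_prop = 104·12 + 4·120 = 1730 ms.

1730 ms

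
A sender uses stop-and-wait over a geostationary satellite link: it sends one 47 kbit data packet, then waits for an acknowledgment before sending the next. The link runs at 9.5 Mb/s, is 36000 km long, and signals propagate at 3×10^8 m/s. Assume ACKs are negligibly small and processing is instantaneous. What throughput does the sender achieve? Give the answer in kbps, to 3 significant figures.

t_tx = L/R = 47000/9500000 = 0.00494737 s.
t_prop = 36000000/300000000 = 0.12 s; RTT = 0.24 s.
Cycle = t_tx + RTT = 0.244947 s.
Throughput = L / cycle = 47000 / 0.244947 = 192 kbps.

192 kbps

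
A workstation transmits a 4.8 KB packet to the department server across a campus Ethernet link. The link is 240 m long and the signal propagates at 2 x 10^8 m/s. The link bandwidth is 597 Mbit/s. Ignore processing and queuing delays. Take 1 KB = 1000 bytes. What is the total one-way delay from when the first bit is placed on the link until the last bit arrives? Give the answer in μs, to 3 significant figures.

65.5 μs

L = 38400 bits.
Transmission delay = L/R = 38400 / 597000000 = 64.3216 μs.
Propagation delay = d/s = 240 m / 200000000 m/s = 1.2 μs.
Total = 65.5 μs.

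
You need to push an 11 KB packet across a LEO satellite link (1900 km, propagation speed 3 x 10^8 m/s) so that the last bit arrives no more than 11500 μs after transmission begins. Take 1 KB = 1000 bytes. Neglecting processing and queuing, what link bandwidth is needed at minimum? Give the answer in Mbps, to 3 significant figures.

17.0 Mbps

L = 88000 bits.
Propagation delay = 1900000 / 300000000 = 6333.33 μs.
Transmission budget = 11500 − 6333.33 = 5166.67 μs.
R ≥ L / t_tx = 88000 bits / 0.00516667 s = 17.0 Mbps.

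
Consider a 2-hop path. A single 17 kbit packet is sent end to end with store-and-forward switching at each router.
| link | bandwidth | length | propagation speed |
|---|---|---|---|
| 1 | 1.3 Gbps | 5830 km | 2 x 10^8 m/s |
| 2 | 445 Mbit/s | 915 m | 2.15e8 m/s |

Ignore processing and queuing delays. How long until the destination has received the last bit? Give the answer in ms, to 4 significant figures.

L = 17000 bits.
Transmission delays (L/R per hop): 0.0130769, 0.0382022 ms; sum = 0.0512792 ms.
Propagation delays (d/s per hop): 29.15, 0.00425581 ms; sum = 29.1543 ms.
End-to-end = 29.21 ms.

29.21 ms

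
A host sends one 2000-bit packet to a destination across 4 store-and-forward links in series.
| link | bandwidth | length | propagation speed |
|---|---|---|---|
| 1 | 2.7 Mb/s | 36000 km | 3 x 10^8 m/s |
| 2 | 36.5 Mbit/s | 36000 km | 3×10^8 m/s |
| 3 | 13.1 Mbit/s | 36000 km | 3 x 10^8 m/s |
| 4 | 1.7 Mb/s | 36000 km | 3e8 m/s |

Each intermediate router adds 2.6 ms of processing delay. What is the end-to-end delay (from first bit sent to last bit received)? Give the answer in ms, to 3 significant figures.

Transmission delays (L/R per hop): 0.740741, 0.0547945, 0.152672, 1.17647 ms; sum = 2.12468 ms.
Propagation delays (d/s per hop): 120, 120, 120, 120 ms; sum = 480 ms.
Processing at 3 router(s): 3 × 2.6 ms = 7.8 ms.
End-to-end = 490 ms.

490 ms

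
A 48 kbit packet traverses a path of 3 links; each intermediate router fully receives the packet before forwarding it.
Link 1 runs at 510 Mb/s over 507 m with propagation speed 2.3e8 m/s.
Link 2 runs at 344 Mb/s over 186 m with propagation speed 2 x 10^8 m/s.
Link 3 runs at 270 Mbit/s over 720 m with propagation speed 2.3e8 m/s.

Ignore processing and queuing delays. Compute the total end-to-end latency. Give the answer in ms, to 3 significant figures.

0.418 ms

L = 48000 bits.
Transmission delays (L/R per hop): 0.0941176, 0.139535, 0.177778 ms; sum = 0.41143 ms.
Propagation delays (d/s per hop): 0.00220435, 0.00093, 0.00313043 ms; sum = 0.00626478 ms.
End-to-end = 0.418 ms.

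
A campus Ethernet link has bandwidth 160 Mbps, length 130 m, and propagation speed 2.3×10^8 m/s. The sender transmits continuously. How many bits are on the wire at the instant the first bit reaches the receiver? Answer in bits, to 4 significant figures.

90.43 bits

Propagation delay = 130 / 2.3e+08 = 5.65217e-07 s.
BDP = R × t_prop = 160000000 × 5.65217e-07 = 90.4348 bits.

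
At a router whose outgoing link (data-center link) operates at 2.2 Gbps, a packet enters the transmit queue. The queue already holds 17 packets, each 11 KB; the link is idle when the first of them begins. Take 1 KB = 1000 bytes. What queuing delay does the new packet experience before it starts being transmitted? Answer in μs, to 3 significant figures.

Each queued packet: L/R = 88000/2200000000 = 40 μs.
17 queued → 680 μs.
Queuing delay = 680 μs.

680 μs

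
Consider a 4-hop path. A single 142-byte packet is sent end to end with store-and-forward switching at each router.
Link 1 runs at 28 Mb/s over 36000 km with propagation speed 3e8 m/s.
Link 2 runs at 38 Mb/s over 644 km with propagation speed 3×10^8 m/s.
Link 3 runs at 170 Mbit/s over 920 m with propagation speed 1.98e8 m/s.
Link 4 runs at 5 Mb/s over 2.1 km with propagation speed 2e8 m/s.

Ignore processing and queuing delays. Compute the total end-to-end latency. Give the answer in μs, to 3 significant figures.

122000 μs

L = 142 × 8 = 1136 bits.
Transmission delays (L/R per hop): 40.5714, 29.8947, 6.68235, 227.2 μs; sum = 304.349 μs.
Propagation delays (d/s per hop): 120000, 2146.67, 4.64646, 10.5 μs; sum = 122162 μs.
End-to-end = 122000 μs.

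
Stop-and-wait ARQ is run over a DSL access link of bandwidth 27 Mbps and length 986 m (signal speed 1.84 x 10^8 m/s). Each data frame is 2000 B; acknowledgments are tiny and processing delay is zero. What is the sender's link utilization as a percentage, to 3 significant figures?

98.2 %

t_tx = L/R = 16000/27000000 = 0.000592593 s.
t_prop = 986/184000000 = 5.3587e-06 s; RTT = 1.07174e-05 s.
Cycle = t_tx + RTT = 0.00060331 s.
Utilization = t_tx / cycle = 0.000592593/0.00060331 = 98.2 %.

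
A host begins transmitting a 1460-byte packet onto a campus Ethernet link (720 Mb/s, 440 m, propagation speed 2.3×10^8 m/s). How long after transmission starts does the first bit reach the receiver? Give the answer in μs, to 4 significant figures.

First bit experiences only propagation delay: d/s = 440/2.3e+08 = 1.913 μs.

1.913 μs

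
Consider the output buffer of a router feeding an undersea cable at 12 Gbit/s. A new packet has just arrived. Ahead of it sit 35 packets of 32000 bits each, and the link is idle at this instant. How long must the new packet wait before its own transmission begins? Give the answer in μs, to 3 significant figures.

93.3 μs

Each queued packet: L/R = 32000/12000000000 = 2.66667 μs.
35 queued → 93.3333 μs.
Queuing delay = 93.3 μs.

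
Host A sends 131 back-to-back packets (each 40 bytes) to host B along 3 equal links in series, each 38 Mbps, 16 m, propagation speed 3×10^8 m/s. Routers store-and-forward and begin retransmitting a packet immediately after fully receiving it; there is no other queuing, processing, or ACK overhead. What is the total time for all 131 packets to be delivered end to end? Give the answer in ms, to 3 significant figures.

1.12 ms

Per-hop transmission t_tx = L/R = 320/38000000 = 0.00842105 ms.
Per-hop propagation t_prop = 16/300000000 = 5.33333e-05 ms.
Pipeline fill: first packet needs 3·t_tx to clear all hops; remaining 130 packets each add one t_tx.
Total = (3+131-1)·t_tx + 3·t_prop = 133·0.00842105 + 3·5.33333e-05 = 1.12 ms.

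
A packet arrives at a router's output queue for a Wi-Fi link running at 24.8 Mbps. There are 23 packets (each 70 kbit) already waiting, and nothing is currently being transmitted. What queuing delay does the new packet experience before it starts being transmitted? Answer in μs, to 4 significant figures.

Each queued packet: L/R = 70000/24800000 = 2822.58 μs.
23 queued → 64919.4 μs.
Queuing delay = 64920 μs.

64920 μs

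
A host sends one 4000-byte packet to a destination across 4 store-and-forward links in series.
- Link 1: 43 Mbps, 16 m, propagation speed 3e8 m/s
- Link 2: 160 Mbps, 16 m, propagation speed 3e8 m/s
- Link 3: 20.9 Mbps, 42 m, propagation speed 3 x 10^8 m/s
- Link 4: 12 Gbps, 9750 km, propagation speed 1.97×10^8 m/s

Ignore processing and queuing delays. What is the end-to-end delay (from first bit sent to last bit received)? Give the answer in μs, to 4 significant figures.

L = 4000 × 8 = 32000 bits.
Transmission delays (L/R per hop): 744.186, 200, 1531.1, 2.66667 μs; sum = 2477.95 μs.
Propagation delays (d/s per hop): 0.0533333, 0.0533333, 0.14, 49492.4 μs; sum = 49492.6 μs.
End-to-end = 51970 μs.

51970 μs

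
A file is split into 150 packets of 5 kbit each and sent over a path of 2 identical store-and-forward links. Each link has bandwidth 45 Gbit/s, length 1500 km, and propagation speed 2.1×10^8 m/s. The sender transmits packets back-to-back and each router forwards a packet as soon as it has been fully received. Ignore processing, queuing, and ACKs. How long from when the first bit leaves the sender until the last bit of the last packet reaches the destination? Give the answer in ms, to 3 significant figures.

14.3 ms

Per-hop transmission t_tx = L/R = 5000/45000000000 = 0.000111111 ms.
Per-hop propagation t_prop = 1500000/210000000 = 7.14286 ms.
Pipeline fill: first packet needs 2·t_tx to clear all hops; remaining 149 packets each add one t_tx.
Total = (2+150-1)·t_tx + 2·t_prop = 151·0.000111111 + 2·7.14286 = 14.3 ms.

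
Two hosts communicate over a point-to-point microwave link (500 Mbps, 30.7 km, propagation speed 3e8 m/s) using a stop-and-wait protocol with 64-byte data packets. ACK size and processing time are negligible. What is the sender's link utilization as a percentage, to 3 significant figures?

t_tx = L/R = 512/500000000 = 1.024e-06 s.
t_prop = 30700/300000000 = 0.000102333 s; RTT = 0.000204667 s.
Cycle = t_tx + RTT = 0.000205691 s.
Utilization = t_tx / cycle = 1.024e-06/0.000205691 = 0.498 %.

0.498 %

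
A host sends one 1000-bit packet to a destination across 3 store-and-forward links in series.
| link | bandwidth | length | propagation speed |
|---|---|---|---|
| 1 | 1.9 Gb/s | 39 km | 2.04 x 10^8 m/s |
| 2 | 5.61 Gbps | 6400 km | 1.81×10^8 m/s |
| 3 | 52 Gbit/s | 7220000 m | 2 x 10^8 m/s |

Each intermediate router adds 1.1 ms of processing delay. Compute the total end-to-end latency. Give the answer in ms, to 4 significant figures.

73.85 ms

Transmission delays (L/R per hop): 0.000526316, 0.000178253, 1.92308e-05 ms; sum = 0.0007238 ms.
Propagation delays (d/s per hop): 0.191176, 35.3591, 36.1 ms; sum = 71.6503 ms.
Processing at 2 router(s): 2 × 1.1 ms = 2.2 ms.
End-to-end = 73.85 ms.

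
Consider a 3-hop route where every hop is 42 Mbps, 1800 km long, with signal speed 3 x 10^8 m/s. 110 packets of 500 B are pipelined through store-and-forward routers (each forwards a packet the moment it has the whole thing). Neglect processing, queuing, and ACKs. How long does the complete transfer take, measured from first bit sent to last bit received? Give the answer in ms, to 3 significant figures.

Per-hop transmission t_tx = L/R = 4000/42000000 = 0.0952381 ms.
Per-hop propagation t_prop = 1800000/300000000 = 6 ms.
Pipeline fill: first packet needs 3·t_tx to clear all hops; remaining 109 packets each add one t_tx.
Total = (3+110-1)·t_tx + 3·t_prop = 112·0.0952381 + 3·6 = 28.7 ms.

28.7 ms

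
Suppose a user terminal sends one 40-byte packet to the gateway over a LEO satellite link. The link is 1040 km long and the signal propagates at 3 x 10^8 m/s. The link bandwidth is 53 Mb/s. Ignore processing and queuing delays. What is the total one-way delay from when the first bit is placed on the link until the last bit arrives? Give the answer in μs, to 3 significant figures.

3470 μs

L = 40 × 8 = 320 bits.
Transmission delay = L/R = 320 / 53000000 = 6.03774 μs.
Propagation delay = d/s = 1040000 m / 300000000 m/s = 3466.67 μs.
Total = 3470 μs.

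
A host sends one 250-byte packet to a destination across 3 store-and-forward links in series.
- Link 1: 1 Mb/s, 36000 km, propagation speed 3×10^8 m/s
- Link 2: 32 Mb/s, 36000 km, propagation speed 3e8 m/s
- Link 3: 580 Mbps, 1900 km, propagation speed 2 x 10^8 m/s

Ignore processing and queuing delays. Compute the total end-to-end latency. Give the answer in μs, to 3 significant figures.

252000 μs

L = 250 × 8 = 2000 bits.
Transmission delays (L/R per hop): 2000, 62.5, 3.44828 μs; sum = 2065.95 μs.
Propagation delays (d/s per hop): 120000, 120000, 9500 μs; sum = 249500 μs.
End-to-end = 252000 μs.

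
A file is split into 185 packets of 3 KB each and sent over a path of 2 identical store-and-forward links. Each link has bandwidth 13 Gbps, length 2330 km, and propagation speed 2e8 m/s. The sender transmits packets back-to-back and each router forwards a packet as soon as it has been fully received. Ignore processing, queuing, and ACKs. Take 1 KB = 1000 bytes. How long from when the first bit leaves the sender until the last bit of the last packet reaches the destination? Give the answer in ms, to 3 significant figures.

23.6 ms

Per-hop transmission t_tx = L/R = 24000/13000000000 = 0.00184615 ms.
Per-hop propagation t_prop = 2330000/200000000 = 11.65 ms.
Pipeline fill: first packet needs 2·t_tx to clear all hops; remaining 184 packets each add one t_tx.
Total = (2+185-1)·t_tx + 2·t_prop = 186·0.00184615 + 2·11.65 = 23.6 ms.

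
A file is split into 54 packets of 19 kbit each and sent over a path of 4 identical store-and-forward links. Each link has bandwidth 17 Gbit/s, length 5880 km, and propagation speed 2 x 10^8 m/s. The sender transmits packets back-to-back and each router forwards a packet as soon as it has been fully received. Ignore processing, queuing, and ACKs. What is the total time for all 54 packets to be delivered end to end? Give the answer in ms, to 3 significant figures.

Per-hop transmission t_tx = L/R = 19000/17000000000 = 0.00111765 ms.
Per-hop propagation t_prop = 5880000/200000000 = 29.4 ms.
Pipeline fill: first packet needs 4·t_tx to clear all hops; remaining 53 packets each add one t_tx.
Total = (4+54-1)·t_tx + 4·t_prop = 57·0.00111765 + 4·29.4 = 118 ms.

118 ms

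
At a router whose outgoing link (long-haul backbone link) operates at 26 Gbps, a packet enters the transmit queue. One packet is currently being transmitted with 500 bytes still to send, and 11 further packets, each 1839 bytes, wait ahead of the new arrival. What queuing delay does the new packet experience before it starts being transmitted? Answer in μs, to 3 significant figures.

6.38 μs

Each queued packet: L/R = 14712/26000000000 = 0.565846 μs.
11 queued → 6.22431 μs.
Plus remaining 4000 bits of current packet: 0.153846 μs.
Queuing delay = 6.38 μs.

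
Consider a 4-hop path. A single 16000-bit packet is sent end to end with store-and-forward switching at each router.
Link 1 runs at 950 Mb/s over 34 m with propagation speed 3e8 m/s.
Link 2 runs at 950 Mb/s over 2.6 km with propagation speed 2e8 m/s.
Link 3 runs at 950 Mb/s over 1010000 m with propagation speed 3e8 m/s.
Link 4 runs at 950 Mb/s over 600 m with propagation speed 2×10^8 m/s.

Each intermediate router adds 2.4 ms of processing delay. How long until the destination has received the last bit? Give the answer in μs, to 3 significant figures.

10700 μs

Transmission delay per hop = L/R = 16000/950000000 = 16.8421 μs; 4 hops → 67.3684 μs.
Propagation delays (d/s per hop): 0.113333, 13, 3366.67, 3 μs; sum = 3382.78 μs.
Processing at 3 router(s): 3 × 2.4 ms = 7200 μs.
End-to-end = 10700 μs.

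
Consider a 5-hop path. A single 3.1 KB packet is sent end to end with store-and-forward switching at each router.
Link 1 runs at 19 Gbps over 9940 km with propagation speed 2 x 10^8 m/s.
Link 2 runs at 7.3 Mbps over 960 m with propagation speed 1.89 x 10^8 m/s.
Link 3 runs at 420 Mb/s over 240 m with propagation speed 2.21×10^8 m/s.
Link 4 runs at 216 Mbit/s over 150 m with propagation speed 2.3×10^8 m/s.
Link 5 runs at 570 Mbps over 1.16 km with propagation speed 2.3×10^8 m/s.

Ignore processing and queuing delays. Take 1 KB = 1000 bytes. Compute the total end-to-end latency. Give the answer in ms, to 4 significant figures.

L = 24800 bits.
Transmission delays (L/R per hop): 0.00130526, 3.39726, 0.0590476, 0.114815, 0.0435088 ms; sum = 3.61594 ms.
Propagation delays (d/s per hop): 49.7, 0.00507937, 0.00108597, 0.000652174, 0.00504348 ms; sum = 49.7119 ms.
End-to-end = 53.33 ms.

53.33 ms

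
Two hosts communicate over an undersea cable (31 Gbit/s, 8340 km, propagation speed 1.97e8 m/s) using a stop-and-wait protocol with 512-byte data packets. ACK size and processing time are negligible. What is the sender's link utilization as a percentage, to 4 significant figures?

0.0001561 %

t_tx = L/R = 4096/31000000000 = 1.32129e-07 s.
t_prop = 8340000/197000000 = 0.042335 s; RTT = 0.0846701 s.
Cycle = t_tx + RTT = 0.0846702 s.
Utilization = t_tx / cycle = 1.32129e-07/0.0846702 = 0.0001561 %.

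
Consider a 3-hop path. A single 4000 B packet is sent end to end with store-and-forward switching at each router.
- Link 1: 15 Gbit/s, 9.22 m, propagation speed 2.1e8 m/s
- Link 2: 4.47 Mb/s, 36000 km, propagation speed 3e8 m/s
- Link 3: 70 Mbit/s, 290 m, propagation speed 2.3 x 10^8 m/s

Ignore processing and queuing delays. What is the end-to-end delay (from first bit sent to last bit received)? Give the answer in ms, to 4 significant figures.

127.6 ms

L = 4000 × 8 = 32000 bits.
Transmission delays (L/R per hop): 0.00213333, 7.15884, 0.457143 ms; sum = 7.61811 ms.
Propagation delays (d/s per hop): 4.39048e-05, 120, 0.00126087 ms; sum = 120.001 ms.
End-to-end = 127.6 ms.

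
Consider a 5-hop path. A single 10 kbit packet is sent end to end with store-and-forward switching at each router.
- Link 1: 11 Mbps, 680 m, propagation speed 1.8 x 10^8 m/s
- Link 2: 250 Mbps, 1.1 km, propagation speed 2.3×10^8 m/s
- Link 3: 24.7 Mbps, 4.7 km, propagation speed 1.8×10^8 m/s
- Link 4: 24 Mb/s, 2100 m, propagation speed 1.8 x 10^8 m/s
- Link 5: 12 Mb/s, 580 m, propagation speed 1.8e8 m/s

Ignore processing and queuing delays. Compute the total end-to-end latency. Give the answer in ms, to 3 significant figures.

L = 10000 bits.
Transmission delays (L/R per hop): 0.909091, 0.04, 0.404858, 0.416667, 0.833333 ms; sum = 2.60395 ms.
Propagation delays (d/s per hop): 0.00377778, 0.00478261, 0.0261111, 0.0116667, 0.00322222 ms; sum = 0.0495604 ms.
End-to-end = 2.65 ms.

2.65 ms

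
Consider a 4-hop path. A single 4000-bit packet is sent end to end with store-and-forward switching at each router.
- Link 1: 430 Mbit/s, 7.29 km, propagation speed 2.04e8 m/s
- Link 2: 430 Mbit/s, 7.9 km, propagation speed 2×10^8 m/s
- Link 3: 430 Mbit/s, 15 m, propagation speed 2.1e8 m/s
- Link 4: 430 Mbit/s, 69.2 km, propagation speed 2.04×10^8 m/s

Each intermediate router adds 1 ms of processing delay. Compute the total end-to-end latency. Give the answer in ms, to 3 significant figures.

Transmission delay per hop = L/R = 4000/430000000 = 0.00930233 ms; 4 hops → 0.0372093 ms.
Propagation delays (d/s per hop): 0.0357353, 0.0395, 7.14286e-05, 0.339216 ms; sum = 0.414522 ms.
Processing at 3 router(s): 3 × 1 ms = 3 ms.
End-to-end = 3.45 ms.

3.45 ms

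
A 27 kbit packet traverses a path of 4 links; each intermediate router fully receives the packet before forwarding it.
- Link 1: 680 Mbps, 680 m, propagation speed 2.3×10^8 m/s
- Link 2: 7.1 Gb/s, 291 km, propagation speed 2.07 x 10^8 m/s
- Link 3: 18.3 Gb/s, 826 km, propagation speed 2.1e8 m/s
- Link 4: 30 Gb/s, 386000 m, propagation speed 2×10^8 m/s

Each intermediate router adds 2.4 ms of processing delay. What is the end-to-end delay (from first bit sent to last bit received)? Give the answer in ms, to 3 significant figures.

14.5 ms

L = 27000 bits.
Transmission delays (L/R per hop): 0.0397059, 0.00380282, 0.00147541, 0.0009 ms; sum = 0.0458841 ms.
Propagation delays (d/s per hop): 0.00295652, 1.4058, 3.93333, 1.93 ms; sum = 7.27209 ms.
Processing at 3 router(s): 3 × 2.4 ms = 7.2 ms.
End-to-end = 14.5 ms.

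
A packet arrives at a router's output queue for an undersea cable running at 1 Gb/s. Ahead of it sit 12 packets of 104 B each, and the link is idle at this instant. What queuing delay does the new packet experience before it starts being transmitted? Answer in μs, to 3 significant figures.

9.98 μs

Each queued packet: L/R = 832/1000000000 = 0.832 μs.
12 queued → 9.984 μs.
Queuing delay = 9.98 μs.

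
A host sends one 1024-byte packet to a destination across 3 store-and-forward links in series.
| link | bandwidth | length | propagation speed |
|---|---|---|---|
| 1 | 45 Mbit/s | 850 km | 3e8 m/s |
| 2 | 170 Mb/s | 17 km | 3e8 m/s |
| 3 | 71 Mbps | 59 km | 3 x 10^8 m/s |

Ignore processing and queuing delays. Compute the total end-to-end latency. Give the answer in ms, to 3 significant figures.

L = 1024 × 8 = 8192 bits.
Transmission delays (L/R per hop): 0.182044, 0.0481882, 0.11538 ms; sum = 0.345613 ms.
Propagation delays (d/s per hop): 2.83333, 0.0566667, 0.196667 ms; sum = 3.08667 ms.
End-to-end = 3.43 ms.

3.43 ms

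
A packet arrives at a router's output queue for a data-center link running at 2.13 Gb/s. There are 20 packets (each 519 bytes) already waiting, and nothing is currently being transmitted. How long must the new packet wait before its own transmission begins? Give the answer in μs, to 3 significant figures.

Each queued packet: L/R = 4152/2130000000 = 1.9493 μs.
20 queued → 38.9859 μs.
Queuing delay = 39.0 μs.

39.0 μs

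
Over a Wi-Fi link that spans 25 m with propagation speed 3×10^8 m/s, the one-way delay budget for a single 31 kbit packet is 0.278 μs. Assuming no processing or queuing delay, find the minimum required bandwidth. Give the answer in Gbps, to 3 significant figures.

Propagation delay = 25 / 300000000 = 0.0833333 μs.
Transmission budget = 0.278 − 0.0833333 = 0.194667 μs.
R ≥ L / t_tx = 31000 bits / 1.94667e-07 s = 159 Gbps.

159 Gbps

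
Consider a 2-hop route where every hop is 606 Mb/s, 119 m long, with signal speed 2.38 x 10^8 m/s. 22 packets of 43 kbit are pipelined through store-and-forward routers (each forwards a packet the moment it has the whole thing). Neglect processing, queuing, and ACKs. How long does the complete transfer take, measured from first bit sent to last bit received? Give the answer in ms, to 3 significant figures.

1.63 ms

Per-hop transmission t_tx = L/R = 43000/606000000 = 0.0709571 ms.
Per-hop propagation t_prop = 119/238000000 = 0.0005 ms.
Pipeline fill: first packet needs 2·t_tx to clear all hops; remaining 21 packets each add one t_tx.
Total = (2+22-1)·t_tx + 2·t_prop = 23·0.0709571 + 2·0.0005 = 1.63 ms.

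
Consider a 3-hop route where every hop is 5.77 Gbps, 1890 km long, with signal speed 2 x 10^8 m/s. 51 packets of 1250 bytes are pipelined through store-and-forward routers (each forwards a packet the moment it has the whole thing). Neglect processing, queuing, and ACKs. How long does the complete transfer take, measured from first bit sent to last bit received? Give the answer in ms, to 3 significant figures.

Per-hop transmission t_tx = L/R = 10000/5770000000 = 0.0017331 ms.
Per-hop propagation t_prop = 1890000/200000000 = 9.45 ms.
Pipeline fill: first packet needs 3·t_tx to clear all hops; remaining 50 packets each add one t_tx.
Total = (3+51-1)·t_tx + 3·t_prop = 53·0.0017331 + 3·9.45 = 28.4 ms.

28.4 ms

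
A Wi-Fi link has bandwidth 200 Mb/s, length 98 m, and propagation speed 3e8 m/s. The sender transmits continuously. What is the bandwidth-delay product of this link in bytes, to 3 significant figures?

Propagation delay = 98 / 300000000 = 3.26667e-07 s.
BDP = R × t_prop = 200000000 × 3.26667e-07 = 65.3333 bits.
In bytes: 65.3333/8 = 8.17 bytes.

8.17 bytes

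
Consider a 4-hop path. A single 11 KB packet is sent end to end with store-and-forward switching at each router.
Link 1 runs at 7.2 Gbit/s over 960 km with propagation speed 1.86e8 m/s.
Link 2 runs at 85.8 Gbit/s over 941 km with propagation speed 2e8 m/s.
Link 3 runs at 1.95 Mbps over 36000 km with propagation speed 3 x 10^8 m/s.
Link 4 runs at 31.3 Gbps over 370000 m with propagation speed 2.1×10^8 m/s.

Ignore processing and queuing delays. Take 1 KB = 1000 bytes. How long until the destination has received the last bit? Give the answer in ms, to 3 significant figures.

177 ms

L = 88000 bits.
Transmission delays (L/R per hop): 0.0122222, 0.00102564, 45.1282, 0.0028115 ms; sum = 45.1443 ms.
Propagation delays (d/s per hop): 5.16129, 4.705, 120, 1.7619 ms; sum = 131.628 ms.
End-to-end = 177 ms.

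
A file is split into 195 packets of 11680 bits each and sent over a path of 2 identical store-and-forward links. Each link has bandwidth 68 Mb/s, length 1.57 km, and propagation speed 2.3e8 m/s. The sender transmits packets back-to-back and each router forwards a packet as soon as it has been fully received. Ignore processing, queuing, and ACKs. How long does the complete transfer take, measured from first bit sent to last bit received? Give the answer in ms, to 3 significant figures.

Per-hop transmission t_tx = L/R = 11680/68000000 = 0.171765 ms.
Per-hop propagation t_prop = 1570/2.3e+08 = 0.00682609 ms.
Pipeline fill: first packet needs 2·t_tx to clear all hops; remaining 194 packets each add one t_tx.
Total = (2+195-1)·t_tx + 2·t_prop = 196·0.171765 + 2·0.00682609 = 33.7 ms.

33.7 ms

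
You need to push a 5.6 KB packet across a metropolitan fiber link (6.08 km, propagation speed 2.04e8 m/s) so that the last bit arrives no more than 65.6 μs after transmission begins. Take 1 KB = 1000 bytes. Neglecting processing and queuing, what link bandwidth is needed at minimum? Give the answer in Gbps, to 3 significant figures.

L = 44800 bits.
Propagation delay = 6080 / 204000000 = 29.8039 μs.
Transmission budget = 65.6 − 29.8039 = 35.7961 μs.
R ≥ L / t_tx = 44800 bits / 3.57961e-05 s = 1.25 Gbps.

1.25 Gbps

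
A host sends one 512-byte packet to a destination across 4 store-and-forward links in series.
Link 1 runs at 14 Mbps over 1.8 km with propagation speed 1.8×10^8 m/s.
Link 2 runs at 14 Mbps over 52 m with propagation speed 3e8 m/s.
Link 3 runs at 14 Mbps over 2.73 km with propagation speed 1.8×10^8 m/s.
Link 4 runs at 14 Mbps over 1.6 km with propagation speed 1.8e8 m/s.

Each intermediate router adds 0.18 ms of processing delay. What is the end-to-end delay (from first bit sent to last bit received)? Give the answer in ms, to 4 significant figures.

1.745 ms

L = 512 × 8 = 4096 bits.
Transmission delay per hop = L/R = 4096/14000000 = 0.292571 ms; 4 hops → 1.17029 ms.
Propagation delays (d/s per hop): 0.01, 0.000173333, 0.0151667, 0.00888889 ms; sum = 0.0342289 ms.
Processing at 3 router(s): 3 × 0.18 ms = 0.54 ms.
End-to-end = 1.745 ms.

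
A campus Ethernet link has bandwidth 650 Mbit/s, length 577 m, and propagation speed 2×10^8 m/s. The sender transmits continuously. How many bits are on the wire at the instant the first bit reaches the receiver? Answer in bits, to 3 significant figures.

1880 bits

Propagation delay = 577 / 200000000 = 2.885e-06 s.
BDP = R × t_prop = 650000000 × 2.885e-06 = 1875.25 bits.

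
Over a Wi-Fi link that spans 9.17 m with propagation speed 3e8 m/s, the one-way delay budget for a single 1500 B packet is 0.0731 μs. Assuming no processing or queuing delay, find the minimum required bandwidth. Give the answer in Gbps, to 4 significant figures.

L = 12000 bits.
Propagation delay = 9.17 / 300000000 = 0.0305667 μs.
Transmission budget = 0.0731 − 0.0305667 = 0.0425333 μs.
R ≥ L / t_tx = 12000 bits / 4.25333e-08 s = 282.1 Gbps.

282.1 Gbps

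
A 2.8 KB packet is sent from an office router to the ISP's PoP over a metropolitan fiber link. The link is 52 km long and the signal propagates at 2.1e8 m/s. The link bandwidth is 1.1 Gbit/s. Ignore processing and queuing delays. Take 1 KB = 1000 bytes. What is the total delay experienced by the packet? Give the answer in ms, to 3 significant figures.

0.268 ms

L = 22400 bits.
Transmission delay = L/R = 22400 / 1100000000 = 0.0203636 ms.
Propagation delay = d/s = 52000 m / 210000000 m/s = 0.247619 ms.
Total = 0.268 ms.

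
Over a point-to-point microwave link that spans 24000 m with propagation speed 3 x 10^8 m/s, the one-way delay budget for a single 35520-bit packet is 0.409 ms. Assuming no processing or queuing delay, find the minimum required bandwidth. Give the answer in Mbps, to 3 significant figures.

Propagation delay = 24000 / 300000000 = 0.08 ms.
Transmission budget = 0.409 − 0.08 = 0.329 ms.
R ≥ L / t_tx = 35520 bits / 0.000329 s = 108 Mbps.

108 Mbps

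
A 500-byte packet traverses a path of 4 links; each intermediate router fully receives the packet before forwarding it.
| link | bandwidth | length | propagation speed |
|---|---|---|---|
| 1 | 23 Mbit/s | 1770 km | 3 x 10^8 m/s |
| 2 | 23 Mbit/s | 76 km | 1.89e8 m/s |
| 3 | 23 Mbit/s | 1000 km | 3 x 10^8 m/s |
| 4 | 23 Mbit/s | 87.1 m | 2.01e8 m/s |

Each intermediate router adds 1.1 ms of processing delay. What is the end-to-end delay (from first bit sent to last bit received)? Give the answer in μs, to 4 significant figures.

L = 500 × 8 = 4000 bits.
Transmission delay per hop = L/R = 4000/23000000 = 173.913 μs; 4 hops → 695.652 μs.
Propagation delays (d/s per hop): 5900, 402.116, 3333.33, 0.433333 μs; sum = 9635.88 μs.
Processing at 3 router(s): 3 × 1.1 ms = 3300 μs.
End-to-end = 13630 μs.

13630 μs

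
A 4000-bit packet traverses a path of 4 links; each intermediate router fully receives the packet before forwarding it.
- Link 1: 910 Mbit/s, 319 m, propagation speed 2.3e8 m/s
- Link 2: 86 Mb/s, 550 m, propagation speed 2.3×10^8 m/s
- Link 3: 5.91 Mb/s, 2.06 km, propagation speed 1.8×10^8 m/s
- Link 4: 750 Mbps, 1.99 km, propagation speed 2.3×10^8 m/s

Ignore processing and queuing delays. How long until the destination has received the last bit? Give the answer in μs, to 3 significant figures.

757 μs

Transmission delays (L/R per hop): 4.3956, 46.5116, 676.819, 5.33333 μs; sum = 733.06 μs.
Propagation delays (d/s per hop): 1.38696, 2.3913, 11.4444, 8.65217 μs; sum = 23.8749 μs.
End-to-end = 757 μs.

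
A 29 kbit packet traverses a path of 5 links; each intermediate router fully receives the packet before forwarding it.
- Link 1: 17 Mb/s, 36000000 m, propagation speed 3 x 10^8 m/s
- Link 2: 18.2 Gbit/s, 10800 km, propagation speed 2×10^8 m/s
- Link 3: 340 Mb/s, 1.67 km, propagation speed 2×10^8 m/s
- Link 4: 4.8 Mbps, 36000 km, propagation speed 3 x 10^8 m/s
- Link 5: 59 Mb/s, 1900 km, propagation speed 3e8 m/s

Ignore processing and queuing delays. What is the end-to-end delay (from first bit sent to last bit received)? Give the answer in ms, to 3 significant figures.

L = 29000 bits.
Transmission delays (L/R per hop): 1.70588, 0.00159341, 0.0852941, 6.04167, 0.491525 ms; sum = 8.32596 ms.
Propagation delays (d/s per hop): 120, 54, 0.00835, 120, 6.33333 ms; sum = 300.342 ms.
End-to-end = 309 ms.

309 ms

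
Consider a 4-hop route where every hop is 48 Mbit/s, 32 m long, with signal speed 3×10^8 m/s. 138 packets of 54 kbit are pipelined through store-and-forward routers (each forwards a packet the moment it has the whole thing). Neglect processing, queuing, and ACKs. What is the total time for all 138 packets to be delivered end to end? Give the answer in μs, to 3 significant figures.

Per-hop transmission t_tx = L/R = 54000/48000000 = 1125 μs.
Per-hop propagation t_prop = 32/300000000 = 0.106667 μs.
Pipeline fill: first packet needs 4·t_tx to clear all hops; remaining 137 packets each add one t_tx.
Total = (4+138-1)·t_tx + 4·t_prop = 141·1125 + 4·0.106667 = 159000 μs.

159000 μs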